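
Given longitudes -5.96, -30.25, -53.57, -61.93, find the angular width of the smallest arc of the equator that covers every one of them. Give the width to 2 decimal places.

55.97°

Sort the longitudes: -61.93°, -53.57°, -30.25°, -5.96°.
Eastward gaps between consecutive values (wrapping around): 8.36°, 23.32°, 24.29°, 304.03°.
Largest gap = 304.03° ⇒ minimal covering band is its complement: 360° − 304.03° = 55.97°.
Band runs from -61.93° eastward to -5.96°.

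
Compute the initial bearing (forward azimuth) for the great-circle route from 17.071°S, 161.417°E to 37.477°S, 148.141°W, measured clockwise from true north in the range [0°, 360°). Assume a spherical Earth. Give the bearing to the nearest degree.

Δλ = -148.141 − 161.417 = -309.558°; wrapped into (−180°, 180°]: 50.442°.
θ = atan2( sin Δλ · cos φ₂ , cos φ₁ · sin φ₂ − sin φ₁ · cos φ₂ · cos Δλ )
  = atan2(0.61185, -0.43327) = 125.304° → normalised to [0°, 360°): 125.304°.

125°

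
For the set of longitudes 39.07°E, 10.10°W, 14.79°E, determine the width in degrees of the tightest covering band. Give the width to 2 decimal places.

49.17°

Sort the longitudes: -10.10°, +14.79°, +39.07°.
Eastward gaps between consecutive values (wrapping around): 24.89°, 24.28°, 310.83°.
Largest gap = 310.83° ⇒ minimal covering band is its complement: 360° − 310.83° = 49.17°.
Band runs from -10.10° eastward to +39.07°.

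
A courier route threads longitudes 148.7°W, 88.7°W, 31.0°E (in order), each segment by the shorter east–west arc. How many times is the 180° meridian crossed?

0

Leg 1: -148.7° → -88.7°, shortest Δλ = 60.0° (east) — does not cross 180°.
Leg 2: -88.7° → +31.0°, shortest Δλ = 119.7° (east) — does not cross 180°.
Total crossings: 0.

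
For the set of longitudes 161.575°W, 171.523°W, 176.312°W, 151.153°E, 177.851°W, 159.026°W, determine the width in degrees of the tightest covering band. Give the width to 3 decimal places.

Sort the longitudes: -177.851°, -176.312°, -171.523°, -161.575°, -159.026°, +151.153°.
Eastward gaps between consecutive values (wrapping around): 1.539°, 4.789°, 9.948°, 2.549°, 310.179°, 30.996°.
Largest gap = 310.179° ⇒ minimal covering band is its complement: 360° − 310.179° = 49.821°.
Band runs from +151.153° eastward to -159.026°, crossing the antimeridian.

49.821°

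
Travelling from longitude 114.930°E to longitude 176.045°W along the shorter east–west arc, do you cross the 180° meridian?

Naïve |-176.045 − 114.930| = 290.975° > 180°, so the shorter arc goes the other way round — across 180°.
Signed shortest Δλ = ((-176.045 − 114.930 + 180) mod 360) − 180 = 69.025°.
Going east by 69.025° from +114.930° passes through 180° before reaching -176.045°.

Yes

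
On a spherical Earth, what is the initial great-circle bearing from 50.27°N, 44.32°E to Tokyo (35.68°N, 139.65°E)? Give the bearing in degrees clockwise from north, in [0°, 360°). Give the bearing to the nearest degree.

Δλ = 139.65 − 44.32 = 95.33°.
θ = atan2( sin Δλ · cos φ₂ , cos φ₁ · sin φ₂ − sin φ₁ · cos φ₂ · cos Δλ )
  = atan2(0.80878, 0.43083) = 61.956° → normalised to [0°, 360°): 61.956°.

62°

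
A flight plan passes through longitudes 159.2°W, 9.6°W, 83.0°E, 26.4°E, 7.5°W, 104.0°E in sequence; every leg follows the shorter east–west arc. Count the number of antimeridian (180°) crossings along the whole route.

Leg 1: -159.2° → -9.6°, shortest Δλ = 149.6° (east) — does not cross 180°.
Leg 2: -9.6° → +83.0°, shortest Δλ = 92.6° (east) — does not cross 180°.
Leg 3: +83.0° → +26.4°, shortest Δλ = -56.6° (west) — does not cross 180°.
Leg 4: +26.4° → -7.5°, shortest Δλ = -33.9° (west) — does not cross 180°.
Leg 5: -7.5° → +104.0°, shortest Δλ = 111.5° (east) — does not cross 180°.
Total crossings: 0.

0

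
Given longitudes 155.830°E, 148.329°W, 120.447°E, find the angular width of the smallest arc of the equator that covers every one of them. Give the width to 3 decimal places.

Sort the longitudes: -148.329°, +120.447°, +155.830°.
Eastward gaps between consecutive values (wrapping around): 268.776°, 35.383°, 55.841°.
Largest gap = 268.776° ⇒ minimal covering band is its complement: 360° − 268.776° = 91.224°.
Band runs from +120.447° eastward to -148.329°, crossing the antimeridian.

91.224°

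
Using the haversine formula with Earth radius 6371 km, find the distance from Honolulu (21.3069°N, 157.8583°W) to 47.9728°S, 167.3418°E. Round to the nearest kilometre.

Δλ = 167.3418 − -157.8583 = 325.2001°; wrapped into (−180°, 180°]: -34.7999°.
Δφ = -47.9728 − 21.3069 = -69.2797°.
a = sin²(Δφ/2) + cos φ₁ · cos φ₂ · sin²(Δλ/2) = 0.378873.
c = 2·atan2(√a, √(1−a)) = 1.32611 rad → d = 6371·c ≈ 8448.64 km.

8449 km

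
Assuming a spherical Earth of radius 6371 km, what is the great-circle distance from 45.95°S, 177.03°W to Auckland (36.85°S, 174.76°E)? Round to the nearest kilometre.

Δλ = 174.76 − -177.03 = 351.79°; wrapped into (−180°, 180°]: -8.21°.
Δφ = -36.85 − -45.95 = 9.10°.
a = sin²(Δφ/2) + cos φ₁ · cos φ₂ · sin²(Δλ/2) = 0.009144.
c = 2·atan2(√a, √(1−a)) = 0.19154 rad → d = 6371·c ≈ 1220.32 km.

1220 km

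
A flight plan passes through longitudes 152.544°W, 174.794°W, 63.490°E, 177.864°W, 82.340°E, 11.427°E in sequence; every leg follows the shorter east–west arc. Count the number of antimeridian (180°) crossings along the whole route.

3

Leg 1: -152.544° → -174.794°, shortest Δλ = -22.25° (west) — does not cross 180°.
Leg 2: -174.794° → +63.490°, shortest Δλ = -121.716° (west) — crosses 180°.
Leg 3: +63.490° → -177.864°, shortest Δλ = 118.646° (east) — crosses 180°.
Leg 4: -177.864° → +82.340°, shortest Δλ = -99.796° (west) — crosses 180°.
Leg 5: +82.340° → +11.427°, shortest Δλ = -70.913° (west) — does not cross 180°.
Total crossings: 3.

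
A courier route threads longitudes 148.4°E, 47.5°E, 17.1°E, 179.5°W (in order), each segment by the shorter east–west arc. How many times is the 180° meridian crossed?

1

Leg 1: +148.4° → +47.5°, shortest Δλ = -100.9° (west) — does not cross 180°.
Leg 2: +47.5° → +17.1°, shortest Δλ = -30.4° (west) — does not cross 180°.
Leg 3: +17.1° → -179.5°, shortest Δλ = 163.4° (east) — crosses 180°.
Total crossings: 1.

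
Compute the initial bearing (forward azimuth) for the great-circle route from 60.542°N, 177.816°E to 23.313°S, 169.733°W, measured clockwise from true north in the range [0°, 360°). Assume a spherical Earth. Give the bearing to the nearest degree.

169°

Δλ = -169.733 − 177.816 = -347.549°; wrapped into (−180°, 180°]: 12.451°.
θ = atan2( sin Δλ · cos φ₂ , cos φ₁ · sin φ₂ − sin φ₁ · cos φ₂ · cos Δλ )
  = atan2(0.19800, -0.97545) = 168.526° → normalised to [0°, 360°): 168.526°.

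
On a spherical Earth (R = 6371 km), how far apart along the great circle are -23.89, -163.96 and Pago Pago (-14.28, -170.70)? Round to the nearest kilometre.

Δλ = -170.70 − -163.96 = -6.74°.
Δφ = -14.28 − -23.89 = 9.61°.
a = sin²(Δφ/2) + cos φ₁ · cos φ₂ · sin²(Δλ/2) = 0.010078.
c = 2·atan2(√a, √(1−a)) = 0.20112 rad → d = 6371·c ≈ 1281.34 km.

1281 km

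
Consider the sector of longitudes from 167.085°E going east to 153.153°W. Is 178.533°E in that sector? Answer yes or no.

Band width going east from +167.085° to -153.153°: ((-153.153 − 167.085) mod 360) = 39.762°.
Offset of +178.533° east of the west edge: ((178.533 − 167.085) mod 360) = 11.448°.
11.448° ≤ 39.762° ⇒ inside.

Yes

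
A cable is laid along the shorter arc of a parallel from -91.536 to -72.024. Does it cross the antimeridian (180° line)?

Signed shortest Δλ = ((-72.024 − -91.536 + 180) mod 360) − 180 = 19.512°.
Going east by 19.512° from -91.536° reaches -72.024° without touching 180°.

No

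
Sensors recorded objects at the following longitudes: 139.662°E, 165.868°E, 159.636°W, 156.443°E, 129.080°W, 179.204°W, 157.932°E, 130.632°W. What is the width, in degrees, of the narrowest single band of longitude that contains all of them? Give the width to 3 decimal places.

91.258°

Sort the longitudes: -179.204°, -159.636°, -130.632°, -129.080°, +139.662°, +156.443°, +157.932°, +165.868°.
Eastward gaps between consecutive values (wrapping around): 19.568°, 29.004°, 1.552°, 268.742°, 16.781°, 1.489°, 7.936°, 14.928°.
Largest gap = 268.742° ⇒ minimal covering band is its complement: 360° − 268.742° = 91.258°.
Band runs from +139.662° eastward to -129.080°, crossing the antimeridian.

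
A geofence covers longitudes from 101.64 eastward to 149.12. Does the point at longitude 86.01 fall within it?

Band width going east from +101.64° to +149.12°: ((149.12 − 101.64) mod 360) = 47.48°.
Offset of +86.01° east of the west edge: ((86.01 − 101.64) mod 360) = 344.37°.
344.37° > 47.48° ⇒ outside.

No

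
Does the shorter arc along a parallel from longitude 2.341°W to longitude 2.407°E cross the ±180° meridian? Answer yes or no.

Signed shortest Δλ = ((2.407 − -2.341 + 180) mod 360) − 180 = 4.748°.
Going east by 4.748° from -2.341° reaches +2.407° without touching 180°.

No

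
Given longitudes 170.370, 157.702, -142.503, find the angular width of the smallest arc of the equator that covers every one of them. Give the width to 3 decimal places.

Sort the longitudes: -142.503°, +157.702°, +170.370°.
Eastward gaps between consecutive values (wrapping around): 300.205°, 12.668°, 47.127°.
Largest gap = 300.205° ⇒ minimal covering band is its complement: 360° − 300.205° = 59.795°.
Band runs from +157.702° eastward to -142.503°, crossing the antimeridian.

59.795°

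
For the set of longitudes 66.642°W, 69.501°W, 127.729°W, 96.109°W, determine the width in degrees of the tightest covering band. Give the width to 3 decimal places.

61.087°

Sort the longitudes: -127.729°, -96.109°, -69.501°, -66.642°.
Eastward gaps between consecutive values (wrapping around): 31.620°, 26.608°, 2.859°, 298.913°.
Largest gap = 298.913° ⇒ minimal covering band is its complement: 360° − 298.913° = 61.087°.
Band runs from -127.729° eastward to -66.642°.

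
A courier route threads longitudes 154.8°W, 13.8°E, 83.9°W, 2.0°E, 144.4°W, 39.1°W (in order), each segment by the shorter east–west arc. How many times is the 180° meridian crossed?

Leg 1: -154.8° → +13.8°, shortest Δλ = 168.6° (east) — does not cross 180°.
Leg 2: +13.8° → -83.9°, shortest Δλ = -97.7° (west) — does not cross 180°.
Leg 3: -83.9° → +2.0°, shortest Δλ = 85.9° (east) — does not cross 180°.
Leg 4: +2.0° → -144.4°, shortest Δλ = -146.4° (west) — does not cross 180°.
Leg 5: -144.4° → -39.1°, shortest Δλ = 105.3° (east) — does not cross 180°.
Total crossings: 0.

0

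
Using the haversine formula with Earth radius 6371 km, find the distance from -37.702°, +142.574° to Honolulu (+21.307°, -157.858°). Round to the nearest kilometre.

Δλ = -157.858 − 142.574 = -300.432°; wrapped into (−180°, 180°]: 59.568°.
Δφ = 21.307 − -37.702 = 59.009°.
a = sin²(Δφ/2) + cos φ₁ · cos φ₂ · sin²(Δλ/2) = 0.424427.
c = 2·atan2(√a, √(1−a)) = 1.41907 rad → d = 6371·c ≈ 9040.89 km.

9041 km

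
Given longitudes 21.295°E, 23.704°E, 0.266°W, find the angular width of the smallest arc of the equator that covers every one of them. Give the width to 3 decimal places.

Sort the longitudes: -0.266°, +21.295°, +23.704°.
Eastward gaps between consecutive values (wrapping around): 21.561°, 2.409°, 336.030°.
Largest gap = 336.030° ⇒ minimal covering band is its complement: 360° − 336.030° = 23.970°.
Band runs from -0.266° eastward to +23.704°.

23.970°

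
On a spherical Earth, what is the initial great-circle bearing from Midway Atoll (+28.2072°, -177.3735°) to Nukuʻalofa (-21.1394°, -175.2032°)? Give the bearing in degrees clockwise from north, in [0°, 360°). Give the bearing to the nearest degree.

177°

Δλ = -175.2032 − -177.3735 = 2.1703°.
θ = atan2( sin Δλ · cos φ₂ , cos φ₁ · sin φ₂ − sin φ₁ · cos φ₂ · cos Δλ )
  = atan2(0.03532, -0.75835) = 177.333° → normalised to [0°, 360°): 177.333°.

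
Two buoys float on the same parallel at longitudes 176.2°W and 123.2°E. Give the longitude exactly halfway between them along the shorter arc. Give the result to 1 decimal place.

153.5°E

Signed shortest Δλ from -176.2° to +123.2° is -60.6°.
Midpoint longitude = -176.2° + (-60.6°)/2 = -176.2° − 30.3° = -206.5°.
Normalise into (−180°, 180°]: +153.5°.
(The naïve average (-176.2 + +123.2)/2 = -26.5° is on the wrong side of the globe.)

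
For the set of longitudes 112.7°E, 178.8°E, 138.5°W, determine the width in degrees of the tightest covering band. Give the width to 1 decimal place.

Sort the longitudes: -138.5°, +112.7°, +178.8°.
Eastward gaps between consecutive values (wrapping around): 251.2°, 66.1°, 42.7°.
Largest gap = 251.2° ⇒ minimal covering band is its complement: 360° − 251.2° = 108.8°.
Band runs from +112.7° eastward to -138.5°, crossing the antimeridian.

108.8°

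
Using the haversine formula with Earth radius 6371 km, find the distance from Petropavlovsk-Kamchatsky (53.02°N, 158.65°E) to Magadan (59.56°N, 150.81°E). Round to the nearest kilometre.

872 km

Δλ = 150.81 − 158.65 = -7.84°.
Δφ = 59.56 − 53.02 = 6.54°.
a = sin²(Δφ/2) + cos φ₁ · cos φ₂ · sin²(Δλ/2) = 0.004678.
c = 2·atan2(√a, √(1−a)) = 0.13690 rad → d = 6371·c ≈ 872.18 km.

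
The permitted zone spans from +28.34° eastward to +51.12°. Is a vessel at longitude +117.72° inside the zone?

No

Band width going east from +28.34° to +51.12°: ((51.12 − 28.34) mod 360) = 22.78°.
Offset of +117.72° east of the west edge: ((117.72 − 28.34) mod 360) = 89.38°.
89.38° > 22.78° ⇒ outside.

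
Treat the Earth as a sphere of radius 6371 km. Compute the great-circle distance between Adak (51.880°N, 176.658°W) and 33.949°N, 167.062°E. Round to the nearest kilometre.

Δλ = 167.062 − -176.658 = 343.720°; wrapped into (−180°, 180°]: -16.280°.
Δφ = 33.949 − 51.880 = -17.931°.
a = sin²(Δφ/2) + cos φ₁ · cos φ₂ · sin²(Δλ/2) = 0.034552.
c = 2·atan2(√a, √(1−a)) = 0.37394 rad → d = 6371·c ≈ 2382.37 km.

2382 km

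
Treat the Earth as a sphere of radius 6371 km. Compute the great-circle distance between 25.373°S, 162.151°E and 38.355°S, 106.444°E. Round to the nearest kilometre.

5372 km

Δλ = 106.444 − 162.151 = -55.707°.
Δφ = -38.355 − -25.373 = -12.982°.
a = sin²(Δφ/2) + cos φ₁ · cos φ₂ · sin²(Δλ/2) = 0.167444.
c = 2·atan2(√a, √(1−a)) = 0.84315 rad → d = 6371·c ≈ 5371.73 km.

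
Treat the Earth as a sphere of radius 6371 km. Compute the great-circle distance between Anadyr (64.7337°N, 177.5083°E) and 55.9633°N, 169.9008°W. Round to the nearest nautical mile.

643 nmi

Δλ = -169.9008 − 177.5083 = -347.4091°; wrapped into (−180°, 180°]: 12.5909°.
Δφ = 55.9633 − 64.7337 = -8.7704°.
a = sin²(Δφ/2) + cos φ₁ · cos φ₂ · sin²(Δλ/2) = 0.008719.
c = 2·atan2(√a, √(1−a)) = 0.18702 rad → d = 6371·c ≈ 1191.53 km ≈ 643.37 nmi.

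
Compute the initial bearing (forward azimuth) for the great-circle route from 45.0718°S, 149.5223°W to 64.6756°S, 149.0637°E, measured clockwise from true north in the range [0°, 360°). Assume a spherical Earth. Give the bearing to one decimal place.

217.3°

Δλ = 149.0637 − -149.5223 = 298.5860°; wrapped into (−180°, 180°]: -61.4140°.
θ = atan2( sin Δλ · cos φ₂ , cos φ₁ · sin φ₂ − sin φ₁ · cos φ₂ · cos Δλ )
  = atan2(-0.37560, -0.49345) = -142.723° → normalised to [0°, 360°): 217.277°.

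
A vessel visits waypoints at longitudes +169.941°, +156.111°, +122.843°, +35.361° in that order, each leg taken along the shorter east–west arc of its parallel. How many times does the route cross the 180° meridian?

0

Leg 1: +169.941° → +156.111°, shortest Δλ = -13.83° (west) — does not cross 180°.
Leg 2: +156.111° → +122.843°, shortest Δλ = -33.268° (west) — does not cross 180°.
Leg 3: +122.843° → +35.361°, shortest Δλ = -87.482° (west) — does not cross 180°.
Total crossings: 0.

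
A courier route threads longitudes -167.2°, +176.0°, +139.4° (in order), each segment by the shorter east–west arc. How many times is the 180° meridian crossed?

Leg 1: -167.2° → +176.0°, shortest Δλ = -16.8° (west) — crosses 180°.
Leg 2: +176.0° → +139.4°, shortest Δλ = -36.6° (west) — does not cross 180°.
Total crossings: 1.

1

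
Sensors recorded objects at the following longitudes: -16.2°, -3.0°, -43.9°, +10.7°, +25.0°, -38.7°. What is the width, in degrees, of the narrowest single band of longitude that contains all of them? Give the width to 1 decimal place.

68.9°

Sort the longitudes: -43.9°, -38.7°, -16.2°, -3.0°, +10.7°, +25.0°.
Eastward gaps between consecutive values (wrapping around): 5.2°, 22.5°, 13.2°, 13.7°, 14.3°, 291.1°.
Largest gap = 291.1° ⇒ minimal covering band is its complement: 360° − 291.1° = 68.9°.
Band runs from -43.9° eastward to +25.0°.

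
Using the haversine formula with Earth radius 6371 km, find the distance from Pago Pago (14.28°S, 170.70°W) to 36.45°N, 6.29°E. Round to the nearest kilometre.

Δλ = 6.29 − -170.70 = 176.99°.
Δφ = 36.45 − -14.28 = 50.73°.
a = sin²(Δφ/2) + cos φ₁ · cos φ₂ · sin²(Δλ/2) = 0.962496.
c = 2·atan2(√a, √(1−a)) = 2.75181 rad → d = 6371·c ≈ 17531.80 km.

17532 km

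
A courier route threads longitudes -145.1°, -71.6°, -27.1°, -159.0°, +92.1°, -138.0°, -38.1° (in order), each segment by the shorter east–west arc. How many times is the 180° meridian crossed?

2

Leg 1: -145.1° → -71.6°, shortest Δλ = 73.5° (east) — does not cross 180°.
Leg 2: -71.6° → -27.1°, shortest Δλ = 44.5° (east) — does not cross 180°.
Leg 3: -27.1° → -159.0°, shortest Δλ = -131.9° (west) — does not cross 180°.
Leg 4: -159.0° → +92.1°, shortest Δλ = -108.9° (west) — crosses 180°.
Leg 5: +92.1° → -138.0°, shortest Δλ = 129.9° (east) — crosses 180°.
Leg 6: -138.0° → -38.1°, shortest Δλ = 99.9° (east) — does not cross 180°.
Total crossings: 2.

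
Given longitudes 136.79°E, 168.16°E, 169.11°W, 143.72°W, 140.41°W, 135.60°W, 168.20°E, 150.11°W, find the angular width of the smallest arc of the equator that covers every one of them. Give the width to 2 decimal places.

87.61°

Sort the longitudes: -169.11°, -150.11°, -143.72°, -140.41°, -135.60°, +136.79°, +168.16°, +168.20°.
Eastward gaps between consecutive values (wrapping around): 19.00°, 6.39°, 3.31°, 4.81°, 272.39°, 31.37°, 0.04°, 22.69°.
Largest gap = 272.39° ⇒ minimal covering band is its complement: 360° − 272.39° = 87.61°.
Band runs from +136.79° eastward to -135.60°, crossing the antimeridian.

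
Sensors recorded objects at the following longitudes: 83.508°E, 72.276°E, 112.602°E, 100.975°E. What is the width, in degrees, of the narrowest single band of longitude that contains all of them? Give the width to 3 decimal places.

40.326°

Sort the longitudes: +72.276°, +83.508°, +100.975°, +112.602°.
Eastward gaps between consecutive values (wrapping around): 11.232°, 17.467°, 11.627°, 319.674°.
Largest gap = 319.674° ⇒ minimal covering band is its complement: 360° − 319.674° = 40.326°.
Band runs from +72.276° eastward to +112.602°.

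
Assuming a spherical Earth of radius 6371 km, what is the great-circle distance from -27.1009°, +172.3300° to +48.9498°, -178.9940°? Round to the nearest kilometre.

Δλ = -178.9940 − 172.3300 = -351.3240°; wrapped into (−180°, 180°]: 8.6760°.
Δφ = 48.9498 − -27.1009 = 76.0507°.
a = sin²(Δφ/2) + cos φ₁ · cos φ₂ · sin²(Δλ/2) = 0.382813.
c = 2·atan2(√a, √(1−a)) = 1.33422 rad → d = 6371·c ≈ 8500.33 km.

8500 km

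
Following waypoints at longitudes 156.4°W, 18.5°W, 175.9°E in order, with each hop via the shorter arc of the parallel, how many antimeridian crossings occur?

Leg 1: -156.4° → -18.5°, shortest Δλ = 137.9° (east) — does not cross 180°.
Leg 2: -18.5° → +175.9°, shortest Δλ = -165.6° (west) — crosses 180°.
Total crossings: 1.

1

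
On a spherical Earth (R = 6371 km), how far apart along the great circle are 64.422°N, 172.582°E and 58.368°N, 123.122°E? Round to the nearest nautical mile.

1427 nmi

Δλ = 123.122 − 172.582 = -49.460°.
Δφ = 58.368 − 64.422 = -6.054°.
a = sin²(Δφ/2) + cos φ₁ · cos φ₂ · sin²(Δλ/2) = 0.042416.
c = 2·atan2(√a, √(1−a)) = 0.41487 rad → d = 6371·c ≈ 2643.16 km ≈ 1427.19 nmi.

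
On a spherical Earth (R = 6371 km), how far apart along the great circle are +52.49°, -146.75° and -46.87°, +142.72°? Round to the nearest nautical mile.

6972 nmi

Δλ = 142.72 − -146.75 = 289.47°; wrapped into (−180°, 180°]: -70.53°.
Δφ = -46.87 − 52.49 = -99.36°.
a = sin²(Δφ/2) + cos φ₁ · cos φ₂ · sin²(Δλ/2) = 0.720082.
c = 2·atan2(√a, √(1−a)) = 2.02658 rad → d = 6371·c ≈ 12911.33 km ≈ 6971.56 nmi.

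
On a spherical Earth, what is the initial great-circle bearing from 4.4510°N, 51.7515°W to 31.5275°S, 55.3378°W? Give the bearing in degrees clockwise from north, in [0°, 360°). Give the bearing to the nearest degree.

Δλ = -55.3378 − -51.7515 = -3.5863°.
θ = atan2( sin Δλ · cos φ₂ , cos φ₁ · sin φ₂ − sin φ₁ · cos φ₂ · cos Δλ )
  = atan2(-0.05332, -0.58735) = -174.813° → normalised to [0°, 360°): 185.187°.

185°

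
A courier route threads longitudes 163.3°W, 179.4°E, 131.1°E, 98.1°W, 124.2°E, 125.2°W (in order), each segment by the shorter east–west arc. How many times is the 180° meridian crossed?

4

Leg 1: -163.3° → +179.4°, shortest Δλ = -17.3° (west) — crosses 180°.
Leg 2: +179.4° → +131.1°, shortest Δλ = -48.3° (west) — does not cross 180°.
Leg 3: +131.1° → -98.1°, shortest Δλ = 130.8° (east) — crosses 180°.
Leg 4: -98.1° → +124.2°, shortest Δλ = -137.7° (west) — crosses 180°.
Leg 5: +124.2° → -125.2°, shortest Δλ = 110.6° (east) — crosses 180°.
Total crossings: 4.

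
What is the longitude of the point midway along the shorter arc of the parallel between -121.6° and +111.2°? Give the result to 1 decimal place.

+174.8°

Signed shortest Δλ from -121.6° to +111.2° is -127.2°.
Midpoint longitude = -121.6° + (-127.2°)/2 = -121.6° − 63.6° = -185.2°.
Normalise into (−180°, 180°]: +174.8°.
(The naïve average (-121.6 + +111.2)/2 = -5.2° is on the wrong side of the globe.)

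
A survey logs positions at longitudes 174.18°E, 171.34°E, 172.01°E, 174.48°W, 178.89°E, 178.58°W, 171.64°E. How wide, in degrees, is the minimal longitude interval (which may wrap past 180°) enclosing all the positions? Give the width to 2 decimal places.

Sort the longitudes: -178.58°, -174.48°, +171.34°, +171.64°, +172.01°, +174.18°, +178.89°.
Eastward gaps between consecutive values (wrapping around): 4.10°, 345.82°, 0.30°, 0.37°, 2.17°, 4.71°, 2.53°.
Largest gap = 345.82° ⇒ minimal covering band is its complement: 360° − 345.82° = 14.18°.
Band runs from +171.34° eastward to -174.48°, crossing the antimeridian.

14.18°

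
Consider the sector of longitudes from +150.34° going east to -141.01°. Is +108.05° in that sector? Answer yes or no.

No

Band width going east from +150.34° to -141.01°: ((-141.01 − 150.34) mod 360) = 68.65°.
Offset of +108.05° east of the west edge: ((108.05 − 150.34) mod 360) = 317.71°.
317.71° > 68.65° ⇒ outside.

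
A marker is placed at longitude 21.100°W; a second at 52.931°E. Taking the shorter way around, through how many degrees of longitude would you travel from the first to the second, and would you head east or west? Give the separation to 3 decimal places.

74.031° east

Raw difference: 52.931 − -21.100 = 74.031°.
Normalise into (−180°, 180°]: 74.031° stays 74.031°.
Positive ⇒ the second point lies to the east; separation 74.031°.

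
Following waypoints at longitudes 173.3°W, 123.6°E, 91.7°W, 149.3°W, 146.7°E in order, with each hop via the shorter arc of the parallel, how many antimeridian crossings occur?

Leg 1: -173.3° → +123.6°, shortest Δλ = -63.1° (west) — crosses 180°.
Leg 2: +123.6° → -91.7°, shortest Δλ = 144.7° (east) — crosses 180°.
Leg 3: -91.7° → -149.3°, shortest Δλ = -57.6° (west) — does not cross 180°.
Leg 4: -149.3° → +146.7°, shortest Δλ = -64.0° (west) — crosses 180°.
Total crossings: 3.

3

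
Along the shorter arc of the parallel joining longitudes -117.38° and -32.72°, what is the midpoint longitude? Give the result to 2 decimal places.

Signed shortest Δλ from -117.38° to -32.72° is +84.66°.
Midpoint longitude = -117.38° + (+84.66°)/2 = -117.38° + 42.33° = -75.05°.

-75.05°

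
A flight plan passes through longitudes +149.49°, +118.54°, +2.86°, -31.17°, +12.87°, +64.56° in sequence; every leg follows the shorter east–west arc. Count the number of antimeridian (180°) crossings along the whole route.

0

Leg 1: +149.49° → +118.54°, shortest Δλ = -30.95° (west) — does not cross 180°.
Leg 2: +118.54° → +2.86°, shortest Δλ = -115.68° (west) — does not cross 180°.
Leg 3: +2.86° → -31.17°, shortest Δλ = -34.03° (west) — does not cross 180°.
Leg 4: -31.17° → +12.87°, shortest Δλ = 44.04° (east) — does not cross 180°.
Leg 5: +12.87° → +64.56°, shortest Δλ = 51.69° (east) — does not cross 180°.
Total crossings: 0.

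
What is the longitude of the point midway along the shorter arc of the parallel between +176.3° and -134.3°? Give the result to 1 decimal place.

Signed shortest Δλ from +176.3° to -134.3° is +49.4°.
Midpoint longitude = +176.3° + (+49.4°)/2 = +176.3° + 24.7° = +201.0°.
Normalise into (−180°, 180°]: -159.0°.
(The naïve average (+176.3 + -134.3)/2 = 21.0° is on the wrong side of the globe.)

-159.0°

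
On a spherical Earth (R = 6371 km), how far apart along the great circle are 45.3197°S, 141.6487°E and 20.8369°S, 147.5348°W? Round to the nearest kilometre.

6898 km

Δλ = -147.5348 − 141.6487 = -289.1835°; wrapped into (−180°, 180°]: 70.8165°.
Δφ = -20.8369 − -45.3197 = 24.4828°.
a = sin²(Δφ/2) + cos φ₁ · cos φ₂ · sin²(Δλ/2) = 0.265568.
c = 2·atan2(√a, √(1−a)) = 1.08279 rad → d = 6371·c ≈ 6898.47 km.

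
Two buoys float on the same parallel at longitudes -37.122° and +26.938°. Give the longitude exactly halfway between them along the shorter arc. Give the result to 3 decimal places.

-5.092°

Signed shortest Δλ from -37.122° to +26.938° is +64.060°.
Midpoint longitude = -37.122° + (+64.060°)/2 = -37.122° + 32.030° = -5.092°.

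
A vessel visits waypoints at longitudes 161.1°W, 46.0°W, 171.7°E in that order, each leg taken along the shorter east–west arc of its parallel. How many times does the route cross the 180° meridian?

Leg 1: -161.1° → -46.0°, shortest Δλ = 115.1° (east) — does not cross 180°.
Leg 2: -46.0° → +171.7°, shortest Δλ = -142.3° (west) — crosses 180°.
Total crossings: 1.

1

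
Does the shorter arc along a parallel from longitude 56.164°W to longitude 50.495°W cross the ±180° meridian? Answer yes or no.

Signed shortest Δλ = ((-50.495 − -56.164 + 180) mod 360) − 180 = 5.669°.
Going east by 5.669° from -56.164° reaches -50.495° without touching 180°.

No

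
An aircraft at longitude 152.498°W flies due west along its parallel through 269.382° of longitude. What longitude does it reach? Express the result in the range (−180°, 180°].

Start at -152.498°; shift −269.382° → -421.880°.
-421.880° lies outside (−180°, 180°]; add 360° → -61.880°.

61.880°W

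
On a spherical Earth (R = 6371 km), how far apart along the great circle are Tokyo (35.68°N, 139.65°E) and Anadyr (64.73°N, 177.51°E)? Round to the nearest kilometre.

Δλ = 177.51 − 139.65 = 37.86°.
Δφ = 64.73 − 35.68 = 29.05°.
a = sin²(Δφ/2) + cos φ₁ · cos φ₂ · sin²(Δλ/2) = 0.099395.
c = 2·atan2(√a, √(1−a)) = 0.64148 rad → d = 6371·c ≈ 4086.89 km.

4087 km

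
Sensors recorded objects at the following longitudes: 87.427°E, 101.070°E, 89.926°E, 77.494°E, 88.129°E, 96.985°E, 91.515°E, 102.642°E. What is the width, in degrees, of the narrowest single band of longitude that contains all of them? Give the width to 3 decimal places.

25.148°

Sort the longitudes: +77.494°, +87.427°, +88.129°, +89.926°, +91.515°, +96.985°, +101.070°, +102.642°.
Eastward gaps between consecutive values (wrapping around): 9.933°, 0.702°, 1.797°, 1.589°, 5.470°, 4.085°, 1.572°, 334.852°.
Largest gap = 334.852° ⇒ minimal covering band is its complement: 360° − 334.852° = 25.148°.
Band runs from +77.494° eastward to +102.642°.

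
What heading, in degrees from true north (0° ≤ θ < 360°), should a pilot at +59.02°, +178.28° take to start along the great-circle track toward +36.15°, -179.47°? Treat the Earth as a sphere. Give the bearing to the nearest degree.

Δλ = -179.47 − 178.28 = -357.75°; wrapped into (−180°, 180°]: 2.25°.
θ = atan2( sin Δλ · cos φ₂ , cos φ₁ · sin φ₂ − sin φ₁ · cos φ₂ · cos Δλ )
  = atan2(0.03170, -0.38811) = 175.330° → normalised to [0°, 360°): 175.330°.

175°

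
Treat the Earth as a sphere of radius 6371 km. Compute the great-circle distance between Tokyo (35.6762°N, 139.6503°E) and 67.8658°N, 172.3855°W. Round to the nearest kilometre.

Δλ = -172.3855 − 139.6503 = -312.0358°; wrapped into (−180°, 180°]: 47.9642°.
Δφ = 67.8658 − 35.6762 = 32.1896°.
a = sin²(Δφ/2) + cos φ₁ · cos φ₂ · sin²(Δλ/2) = 0.127418.
c = 2·atan2(√a, √(1−a)) = 0.73002 rad → d = 6371·c ≈ 4650.93 km.

4651 km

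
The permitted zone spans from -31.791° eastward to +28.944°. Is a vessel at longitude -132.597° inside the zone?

No

Band width going east from -31.791° to +28.944°: ((28.944 − -31.791) mod 360) = 60.735°.
Offset of -132.597° east of the west edge: ((-132.597 − -31.791) mod 360) = 259.194°.
259.194° > 60.735° ⇒ outside.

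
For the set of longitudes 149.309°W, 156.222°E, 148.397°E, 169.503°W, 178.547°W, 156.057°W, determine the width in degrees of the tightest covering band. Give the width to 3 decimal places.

62.294°

Sort the longitudes: -178.547°, -169.503°, -156.057°, -149.309°, +148.397°, +156.222°.
Eastward gaps between consecutive values (wrapping around): 9.044°, 13.446°, 6.748°, 297.706°, 7.825°, 25.231°.
Largest gap = 297.706° ⇒ minimal covering band is its complement: 360° − 297.706° = 62.294°.
Band runs from +148.397° eastward to -149.309°, crossing the antimeridian.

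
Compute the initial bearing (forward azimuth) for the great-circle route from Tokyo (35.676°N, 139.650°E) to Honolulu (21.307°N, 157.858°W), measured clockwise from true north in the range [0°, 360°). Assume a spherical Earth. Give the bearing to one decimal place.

86.9°

Δλ = -157.858 − 139.650 = -297.508°; wrapped into (−180°, 180°]: 62.492°.
θ = atan2( sin Δλ · cos φ₂ , cos φ₁ · sin φ₂ − sin φ₁ · cos φ₂ · cos Δλ )
  = atan2(0.82632, 0.04422) = 86.937° → normalised to [0°, 360°): 86.937°.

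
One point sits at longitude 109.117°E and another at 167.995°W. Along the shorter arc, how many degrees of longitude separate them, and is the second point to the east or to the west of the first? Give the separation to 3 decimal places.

Raw difference: -167.995 − 109.117 = -277.112°.
Normalise into (−180°, 180°]: -277.112° + 360° = 82.888°.
Positive ⇒ the second point lies to the east; separation 82.888°.

82.888° east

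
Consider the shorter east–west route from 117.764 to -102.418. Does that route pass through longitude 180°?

Naïve |-102.418 − 117.764| = 220.182° > 180°, so the shorter arc goes the other way round — across 180°.
Signed shortest Δλ = ((-102.418 − 117.764 + 180) mod 360) − 180 = 139.818°.
Going east by 139.818° from +117.764° passes through 180° before reaching -102.418°.

Yes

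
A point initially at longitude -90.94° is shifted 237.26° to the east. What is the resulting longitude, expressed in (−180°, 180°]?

+146.32°

Start at -90.94°; shift +237.26° → +146.32°.
+146.32° already lies in (−180°, 180°].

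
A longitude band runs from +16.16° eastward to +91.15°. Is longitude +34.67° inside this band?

Yes

Band width going east from +16.16° to +91.15°: ((91.15 − 16.16) mod 360) = 74.99°.
Offset of +34.67° east of the west edge: ((34.67 − 16.16) mod 360) = 18.51°.
18.51° ≤ 74.99° ⇒ inside.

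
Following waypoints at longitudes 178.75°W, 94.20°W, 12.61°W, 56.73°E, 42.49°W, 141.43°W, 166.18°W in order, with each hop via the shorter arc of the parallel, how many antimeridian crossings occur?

0

Leg 1: -178.75° → -94.20°, shortest Δλ = 84.55° (east) — does not cross 180°.
Leg 2: -94.20° → -12.61°, shortest Δλ = 81.59° (east) — does not cross 180°.
Leg 3: -12.61° → +56.73°, shortest Δλ = 69.34° (east) — does not cross 180°.
Leg 4: +56.73° → -42.49°, shortest Δλ = -99.22° (west) — does not cross 180°.
Leg 5: -42.49° → -141.43°, shortest Δλ = -98.94° (west) — does not cross 180°.
Leg 6: -141.43° → -166.18°, shortest Δλ = -24.75° (west) — does not cross 180°.
Total crossings: 0.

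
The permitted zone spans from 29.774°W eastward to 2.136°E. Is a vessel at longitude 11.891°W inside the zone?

Band width going east from -29.774° to +2.136°: ((2.136 − -29.774) mod 360) = 31.910°.
Offset of -11.891° east of the west edge: ((-11.891 − -29.774) mod 360) = 17.883°.
17.883° ≤ 31.910° ⇒ inside.

Yes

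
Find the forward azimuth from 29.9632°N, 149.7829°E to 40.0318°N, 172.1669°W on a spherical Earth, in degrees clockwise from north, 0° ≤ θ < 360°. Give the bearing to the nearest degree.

Δλ = -172.1669 − 149.7829 = -321.9498°; wrapped into (−180°, 180°]: 38.0502°.
θ = atan2( sin Δλ · cos φ₂ , cos φ₁ · sin φ₂ − sin φ₁ · cos φ₂ · cos Δλ )
  = atan2(0.47193, 0.25610) = 61.513° → normalised to [0°, 360°): 61.513°.

62°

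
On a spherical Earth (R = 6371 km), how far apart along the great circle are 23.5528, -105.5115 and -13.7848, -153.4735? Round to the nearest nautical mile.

Δλ = -153.4735 − -105.5115 = -47.9620°.
Δφ = -13.7848 − 23.5528 = -37.3376°.
a = sin²(Δφ/2) + cos φ₁ · cos φ₂ · sin²(Δλ/2) = 0.249528.
c = 2·atan2(√a, √(1−a)) = 1.04611 rad → d = 6371·c ≈ 6664.74 km ≈ 3598.67 nmi.

3599 nmi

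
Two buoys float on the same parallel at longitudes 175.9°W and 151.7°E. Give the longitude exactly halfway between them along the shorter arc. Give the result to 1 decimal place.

Signed shortest Δλ from -175.9° to +151.7° is -32.4°.
Midpoint longitude = -175.9° + (-32.4°)/2 = -175.9° − 16.2° = -192.1°.
Normalise into (−180°, 180°]: +167.9°.
(The naïve average (-175.9 + +151.7)/2 = -12.1° is on the wrong side of the globe.)

167.9°E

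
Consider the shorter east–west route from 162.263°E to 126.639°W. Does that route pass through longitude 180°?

Yes

Naïve |-126.639 − 162.263| = 288.902° > 180°, so the shorter arc goes the other way round — across 180°.
Signed shortest Δλ = ((-126.639 − 162.263 + 180) mod 360) − 180 = 71.098°.
Going east by 71.098° from +162.263° passes through 180° before reaching -126.639°.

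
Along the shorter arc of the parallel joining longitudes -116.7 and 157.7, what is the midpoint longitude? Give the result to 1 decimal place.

-159.5°

Signed shortest Δλ from -116.7° to +157.7° is -85.6°.
Midpoint longitude = -116.7° + (-85.6°)/2 = -116.7° − 42.8° = -159.5°.
(The naïve average (-116.7 + +157.7)/2 = 20.5° is on the wrong side of the globe.)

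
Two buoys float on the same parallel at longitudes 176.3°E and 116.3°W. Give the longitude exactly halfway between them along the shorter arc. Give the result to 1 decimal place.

150.0°W

Signed shortest Δλ from +176.3° to -116.3° is +67.4°.
Midpoint longitude = +176.3° + (+67.4°)/2 = +176.3° + 33.7° = +210.0°.
Normalise into (−180°, 180°]: -150.0°.
(The naïve average (+176.3 + -116.3)/2 = 30.0° is on the wrong side of the globe.)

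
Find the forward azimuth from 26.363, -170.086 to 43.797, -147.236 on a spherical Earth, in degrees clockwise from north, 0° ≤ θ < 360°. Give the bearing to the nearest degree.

41°

Δλ = -147.236 − -170.086 = 22.850°.
θ = atan2( sin Δλ · cos φ₂ , cos φ₁ · sin φ₂ − sin φ₁ · cos φ₂ · cos Δλ )
  = atan2(0.28029, 0.32476) = 40.796° → normalised to [0°, 360°): 40.796°.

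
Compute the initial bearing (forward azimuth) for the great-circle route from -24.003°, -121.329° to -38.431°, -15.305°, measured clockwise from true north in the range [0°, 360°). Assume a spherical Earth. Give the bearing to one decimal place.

131.1°

Δλ = -15.305 − -121.329 = 106.024°.
θ = atan2( sin Δλ · cos φ₂ , cos φ₁ · sin φ₂ − sin φ₁ · cos φ₂ · cos Δλ )
  = atan2(0.75292, -0.65578) = 131.055° → normalised to [0°, 360°): 131.055°.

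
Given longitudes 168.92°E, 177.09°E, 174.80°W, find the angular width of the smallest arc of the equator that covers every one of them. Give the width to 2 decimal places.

16.28°

Sort the longitudes: -174.80°, +168.92°, +177.09°.
Eastward gaps between consecutive values (wrapping around): 343.72°, 8.17°, 8.11°.
Largest gap = 343.72° ⇒ minimal covering band is its complement: 360° − 343.72° = 16.28°.
Band runs from +168.92° eastward to -174.80°, crossing the antimeridian.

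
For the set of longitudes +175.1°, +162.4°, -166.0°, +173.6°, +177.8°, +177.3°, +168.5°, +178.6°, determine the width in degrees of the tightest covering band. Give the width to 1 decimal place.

31.6°

Sort the longitudes: -166.0°, +162.4°, +168.5°, +173.6°, +175.1°, +177.3°, +177.8°, +178.6°.
Eastward gaps between consecutive values (wrapping around): 328.4°, 6.1°, 5.1°, 1.5°, 2.2°, 0.5°, 0.8°, 15.4°.
Largest gap = 328.4° ⇒ minimal covering band is its complement: 360° − 328.4° = 31.6°.
Band runs from +162.4° eastward to -166.0°, crossing the antimeridian.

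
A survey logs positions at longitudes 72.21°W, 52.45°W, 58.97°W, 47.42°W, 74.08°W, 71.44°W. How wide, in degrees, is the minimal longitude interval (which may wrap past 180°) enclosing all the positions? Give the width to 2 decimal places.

26.66°

Sort the longitudes: -74.08°, -72.21°, -71.44°, -58.97°, -52.45°, -47.42°.
Eastward gaps between consecutive values (wrapping around): 1.87°, 0.77°, 12.47°, 6.52°, 5.03°, 333.34°.
Largest gap = 333.34° ⇒ minimal covering band is its complement: 360° − 333.34° = 26.66°.
Band runs from -74.08° eastward to -47.42°.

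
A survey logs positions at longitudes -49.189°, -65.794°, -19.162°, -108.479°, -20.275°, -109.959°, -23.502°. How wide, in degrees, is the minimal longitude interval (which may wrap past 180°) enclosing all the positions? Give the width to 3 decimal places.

90.797°

Sort the longitudes: -109.959°, -108.479°, -65.794°, -49.189°, -23.502°, -20.275°, -19.162°.
Eastward gaps between consecutive values (wrapping around): 1.480°, 42.685°, 16.605°, 25.687°, 3.227°, 1.113°, 269.203°.
Largest gap = 269.203° ⇒ minimal covering band is its complement: 360° − 269.203° = 90.797°.
Band runs from -109.959° eastward to -19.162°.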